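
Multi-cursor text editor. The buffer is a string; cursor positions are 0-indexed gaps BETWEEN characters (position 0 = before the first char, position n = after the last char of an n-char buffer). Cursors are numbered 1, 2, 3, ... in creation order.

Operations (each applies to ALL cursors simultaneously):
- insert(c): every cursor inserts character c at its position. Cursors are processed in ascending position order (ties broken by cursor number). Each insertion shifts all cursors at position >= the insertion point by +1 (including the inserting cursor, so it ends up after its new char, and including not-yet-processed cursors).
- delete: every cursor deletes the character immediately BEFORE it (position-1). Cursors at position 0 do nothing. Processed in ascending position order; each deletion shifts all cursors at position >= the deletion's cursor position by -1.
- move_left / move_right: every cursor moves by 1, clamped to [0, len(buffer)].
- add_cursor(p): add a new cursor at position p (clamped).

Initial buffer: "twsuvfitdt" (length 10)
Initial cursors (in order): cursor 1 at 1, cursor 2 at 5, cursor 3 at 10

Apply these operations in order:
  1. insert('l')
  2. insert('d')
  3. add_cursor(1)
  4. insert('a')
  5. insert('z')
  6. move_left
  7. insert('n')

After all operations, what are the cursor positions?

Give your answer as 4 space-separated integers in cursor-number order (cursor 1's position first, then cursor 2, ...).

After op 1 (insert('l')): buffer="tlwsuvlfitdtl" (len 13), cursors c1@2 c2@7 c3@13, authorship .1....2.....3
After op 2 (insert('d')): buffer="tldwsuvldfitdtld" (len 16), cursors c1@3 c2@9 c3@16, authorship .11....22.....33
After op 3 (add_cursor(1)): buffer="tldwsuvldfitdtld" (len 16), cursors c4@1 c1@3 c2@9 c3@16, authorship .11....22.....33
After op 4 (insert('a')): buffer="taldawsuvldafitdtlda" (len 20), cursors c4@2 c1@5 c2@12 c3@20, authorship .4111....222.....333
After op 5 (insert('z')): buffer="tazldazwsuvldazfitdtldaz" (len 24), cursors c4@3 c1@7 c2@15 c3@24, authorship .441111....2222.....3333
After op 6 (move_left): buffer="tazldazwsuvldazfitdtldaz" (len 24), cursors c4@2 c1@6 c2@14 c3@23, authorship .441111....2222.....3333
After op 7 (insert('n')): buffer="tanzldanzwsuvldanzfitdtldanz" (len 28), cursors c4@3 c1@8 c2@17 c3@27, authorship .44411111....22222.....33333

Answer: 8 17 27 3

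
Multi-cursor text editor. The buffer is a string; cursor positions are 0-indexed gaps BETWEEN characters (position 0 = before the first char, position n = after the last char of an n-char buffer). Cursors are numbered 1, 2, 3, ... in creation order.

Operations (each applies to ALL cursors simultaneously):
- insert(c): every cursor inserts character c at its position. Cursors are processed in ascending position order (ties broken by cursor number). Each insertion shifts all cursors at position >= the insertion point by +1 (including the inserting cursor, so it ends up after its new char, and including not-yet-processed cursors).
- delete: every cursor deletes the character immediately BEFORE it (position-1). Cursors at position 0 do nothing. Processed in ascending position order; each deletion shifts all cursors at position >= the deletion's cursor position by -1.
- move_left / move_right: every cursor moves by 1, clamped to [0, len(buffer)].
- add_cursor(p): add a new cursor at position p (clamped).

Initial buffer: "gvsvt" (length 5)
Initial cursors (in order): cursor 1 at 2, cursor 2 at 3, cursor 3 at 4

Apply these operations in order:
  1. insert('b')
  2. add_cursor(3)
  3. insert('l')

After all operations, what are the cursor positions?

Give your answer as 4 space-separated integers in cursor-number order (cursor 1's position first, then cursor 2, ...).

After op 1 (insert('b')): buffer="gvbsbvbt" (len 8), cursors c1@3 c2@5 c3@7, authorship ..1.2.3.
After op 2 (add_cursor(3)): buffer="gvbsbvbt" (len 8), cursors c1@3 c4@3 c2@5 c3@7, authorship ..1.2.3.
After op 3 (insert('l')): buffer="gvbllsblvblt" (len 12), cursors c1@5 c4@5 c2@8 c3@11, authorship ..114.22.33.

Answer: 5 8 11 5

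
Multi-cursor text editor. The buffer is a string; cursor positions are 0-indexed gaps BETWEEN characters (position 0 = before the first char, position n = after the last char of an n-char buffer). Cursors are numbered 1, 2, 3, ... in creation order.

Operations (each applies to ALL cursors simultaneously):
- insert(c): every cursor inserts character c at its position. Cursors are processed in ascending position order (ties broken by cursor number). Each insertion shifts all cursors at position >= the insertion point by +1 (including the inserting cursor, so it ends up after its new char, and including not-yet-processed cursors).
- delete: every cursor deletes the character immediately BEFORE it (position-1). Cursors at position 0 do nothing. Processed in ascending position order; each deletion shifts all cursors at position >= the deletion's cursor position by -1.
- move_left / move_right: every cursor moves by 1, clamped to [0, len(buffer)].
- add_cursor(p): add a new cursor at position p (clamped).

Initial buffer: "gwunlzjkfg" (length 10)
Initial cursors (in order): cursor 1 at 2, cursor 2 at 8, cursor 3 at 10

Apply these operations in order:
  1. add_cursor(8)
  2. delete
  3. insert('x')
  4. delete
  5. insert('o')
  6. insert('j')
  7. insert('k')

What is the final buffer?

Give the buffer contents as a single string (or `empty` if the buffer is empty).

Answer: gojkunlzoojjkkfojk

Derivation:
After op 1 (add_cursor(8)): buffer="gwunlzjkfg" (len 10), cursors c1@2 c2@8 c4@8 c3@10, authorship ..........
After op 2 (delete): buffer="gunlzf" (len 6), cursors c1@1 c2@5 c4@5 c3@6, authorship ......
After op 3 (insert('x')): buffer="gxunlzxxfx" (len 10), cursors c1@2 c2@8 c4@8 c3@10, authorship .1....24.3
After op 4 (delete): buffer="gunlzf" (len 6), cursors c1@1 c2@5 c4@5 c3@6, authorship ......
After op 5 (insert('o')): buffer="gounlzoofo" (len 10), cursors c1@2 c2@8 c4@8 c3@10, authorship .1....24.3
After op 6 (insert('j')): buffer="gojunlzoojjfoj" (len 14), cursors c1@3 c2@11 c4@11 c3@14, authorship .11....2424.33
After op 7 (insert('k')): buffer="gojkunlzoojjkkfojk" (len 18), cursors c1@4 c2@14 c4@14 c3@18, authorship .111....242424.333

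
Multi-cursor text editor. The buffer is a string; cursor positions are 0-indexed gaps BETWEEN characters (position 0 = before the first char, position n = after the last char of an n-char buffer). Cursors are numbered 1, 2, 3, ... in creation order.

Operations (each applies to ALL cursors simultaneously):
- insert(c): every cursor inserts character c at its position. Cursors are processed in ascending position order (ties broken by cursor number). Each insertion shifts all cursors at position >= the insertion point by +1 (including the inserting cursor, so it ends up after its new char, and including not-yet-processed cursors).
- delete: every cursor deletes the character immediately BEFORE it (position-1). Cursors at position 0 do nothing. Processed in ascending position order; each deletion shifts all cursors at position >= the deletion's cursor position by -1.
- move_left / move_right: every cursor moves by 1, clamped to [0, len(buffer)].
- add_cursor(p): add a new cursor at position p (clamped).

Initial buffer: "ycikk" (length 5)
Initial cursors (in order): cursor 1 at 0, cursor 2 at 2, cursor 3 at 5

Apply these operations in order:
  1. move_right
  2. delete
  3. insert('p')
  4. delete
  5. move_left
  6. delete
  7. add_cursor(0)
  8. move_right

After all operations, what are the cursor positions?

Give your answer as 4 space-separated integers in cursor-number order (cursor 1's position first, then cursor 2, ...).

Answer: 1 1 1 1

Derivation:
After op 1 (move_right): buffer="ycikk" (len 5), cursors c1@1 c2@3 c3@5, authorship .....
After op 2 (delete): buffer="ck" (len 2), cursors c1@0 c2@1 c3@2, authorship ..
After op 3 (insert('p')): buffer="pcpkp" (len 5), cursors c1@1 c2@3 c3@5, authorship 1.2.3
After op 4 (delete): buffer="ck" (len 2), cursors c1@0 c2@1 c3@2, authorship ..
After op 5 (move_left): buffer="ck" (len 2), cursors c1@0 c2@0 c3@1, authorship ..
After op 6 (delete): buffer="k" (len 1), cursors c1@0 c2@0 c3@0, authorship .
After op 7 (add_cursor(0)): buffer="k" (len 1), cursors c1@0 c2@0 c3@0 c4@0, authorship .
After op 8 (move_right): buffer="k" (len 1), cursors c1@1 c2@1 c3@1 c4@1, authorship .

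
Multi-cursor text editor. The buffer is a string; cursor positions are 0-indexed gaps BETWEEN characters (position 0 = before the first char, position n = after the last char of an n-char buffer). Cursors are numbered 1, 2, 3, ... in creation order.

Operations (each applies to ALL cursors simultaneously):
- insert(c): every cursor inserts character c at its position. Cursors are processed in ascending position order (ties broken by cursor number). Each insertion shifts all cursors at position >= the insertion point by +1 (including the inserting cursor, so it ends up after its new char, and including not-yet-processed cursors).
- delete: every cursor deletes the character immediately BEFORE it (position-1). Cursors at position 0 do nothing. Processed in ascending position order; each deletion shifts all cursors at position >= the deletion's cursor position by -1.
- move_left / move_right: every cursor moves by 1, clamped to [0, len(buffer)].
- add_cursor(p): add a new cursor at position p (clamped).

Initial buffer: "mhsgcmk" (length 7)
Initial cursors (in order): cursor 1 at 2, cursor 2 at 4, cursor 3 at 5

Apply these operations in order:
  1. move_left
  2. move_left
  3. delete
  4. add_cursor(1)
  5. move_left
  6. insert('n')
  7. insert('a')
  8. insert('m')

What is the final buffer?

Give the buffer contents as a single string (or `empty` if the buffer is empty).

After op 1 (move_left): buffer="mhsgcmk" (len 7), cursors c1@1 c2@3 c3@4, authorship .......
After op 2 (move_left): buffer="mhsgcmk" (len 7), cursors c1@0 c2@2 c3@3, authorship .......
After op 3 (delete): buffer="mgcmk" (len 5), cursors c1@0 c2@1 c3@1, authorship .....
After op 4 (add_cursor(1)): buffer="mgcmk" (len 5), cursors c1@0 c2@1 c3@1 c4@1, authorship .....
After op 5 (move_left): buffer="mgcmk" (len 5), cursors c1@0 c2@0 c3@0 c4@0, authorship .....
After op 6 (insert('n')): buffer="nnnnmgcmk" (len 9), cursors c1@4 c2@4 c3@4 c4@4, authorship 1234.....
After op 7 (insert('a')): buffer="nnnnaaaamgcmk" (len 13), cursors c1@8 c2@8 c3@8 c4@8, authorship 12341234.....
After op 8 (insert('m')): buffer="nnnnaaaammmmmgcmk" (len 17), cursors c1@12 c2@12 c3@12 c4@12, authorship 123412341234.....

Answer: nnnnaaaammmmmgcmk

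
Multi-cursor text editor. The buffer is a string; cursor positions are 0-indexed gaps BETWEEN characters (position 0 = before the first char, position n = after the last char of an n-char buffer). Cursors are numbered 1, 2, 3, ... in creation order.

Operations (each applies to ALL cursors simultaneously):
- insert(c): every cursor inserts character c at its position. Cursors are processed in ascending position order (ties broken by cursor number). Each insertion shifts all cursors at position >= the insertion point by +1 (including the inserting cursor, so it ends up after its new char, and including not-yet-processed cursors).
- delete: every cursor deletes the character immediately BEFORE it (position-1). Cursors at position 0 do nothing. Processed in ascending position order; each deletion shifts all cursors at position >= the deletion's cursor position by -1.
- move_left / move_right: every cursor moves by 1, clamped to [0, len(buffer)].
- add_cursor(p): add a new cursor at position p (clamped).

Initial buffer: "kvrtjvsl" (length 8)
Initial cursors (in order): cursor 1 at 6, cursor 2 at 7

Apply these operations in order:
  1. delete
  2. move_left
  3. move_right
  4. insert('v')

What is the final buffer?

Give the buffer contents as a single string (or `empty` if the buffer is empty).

Answer: kvrtjvvl

Derivation:
After op 1 (delete): buffer="kvrtjl" (len 6), cursors c1@5 c2@5, authorship ......
After op 2 (move_left): buffer="kvrtjl" (len 6), cursors c1@4 c2@4, authorship ......
After op 3 (move_right): buffer="kvrtjl" (len 6), cursors c1@5 c2@5, authorship ......
After op 4 (insert('v')): buffer="kvrtjvvl" (len 8), cursors c1@7 c2@7, authorship .....12.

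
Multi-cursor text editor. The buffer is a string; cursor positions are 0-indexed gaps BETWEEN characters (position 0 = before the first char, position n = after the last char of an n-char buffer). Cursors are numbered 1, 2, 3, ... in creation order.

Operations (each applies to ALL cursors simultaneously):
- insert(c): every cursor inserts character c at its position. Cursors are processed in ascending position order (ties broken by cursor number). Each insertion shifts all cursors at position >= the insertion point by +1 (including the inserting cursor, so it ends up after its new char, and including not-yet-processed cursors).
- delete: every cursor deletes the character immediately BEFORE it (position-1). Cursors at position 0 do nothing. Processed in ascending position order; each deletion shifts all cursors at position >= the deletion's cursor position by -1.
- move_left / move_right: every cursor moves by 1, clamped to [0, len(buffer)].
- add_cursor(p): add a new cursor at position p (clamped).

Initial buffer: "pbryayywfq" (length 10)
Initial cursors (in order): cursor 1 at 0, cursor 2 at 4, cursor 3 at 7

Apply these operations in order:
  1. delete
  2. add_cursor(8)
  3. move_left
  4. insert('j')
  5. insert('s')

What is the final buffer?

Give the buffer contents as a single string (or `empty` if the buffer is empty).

Answer: jspbjsrajsywfjsq

Derivation:
After op 1 (delete): buffer="pbraywfq" (len 8), cursors c1@0 c2@3 c3@5, authorship ........
After op 2 (add_cursor(8)): buffer="pbraywfq" (len 8), cursors c1@0 c2@3 c3@5 c4@8, authorship ........
After op 3 (move_left): buffer="pbraywfq" (len 8), cursors c1@0 c2@2 c3@4 c4@7, authorship ........
After op 4 (insert('j')): buffer="jpbjrajywfjq" (len 12), cursors c1@1 c2@4 c3@7 c4@11, authorship 1..2..3...4.
After op 5 (insert('s')): buffer="jspbjsrajsywfjsq" (len 16), cursors c1@2 c2@6 c3@10 c4@15, authorship 11..22..33...44.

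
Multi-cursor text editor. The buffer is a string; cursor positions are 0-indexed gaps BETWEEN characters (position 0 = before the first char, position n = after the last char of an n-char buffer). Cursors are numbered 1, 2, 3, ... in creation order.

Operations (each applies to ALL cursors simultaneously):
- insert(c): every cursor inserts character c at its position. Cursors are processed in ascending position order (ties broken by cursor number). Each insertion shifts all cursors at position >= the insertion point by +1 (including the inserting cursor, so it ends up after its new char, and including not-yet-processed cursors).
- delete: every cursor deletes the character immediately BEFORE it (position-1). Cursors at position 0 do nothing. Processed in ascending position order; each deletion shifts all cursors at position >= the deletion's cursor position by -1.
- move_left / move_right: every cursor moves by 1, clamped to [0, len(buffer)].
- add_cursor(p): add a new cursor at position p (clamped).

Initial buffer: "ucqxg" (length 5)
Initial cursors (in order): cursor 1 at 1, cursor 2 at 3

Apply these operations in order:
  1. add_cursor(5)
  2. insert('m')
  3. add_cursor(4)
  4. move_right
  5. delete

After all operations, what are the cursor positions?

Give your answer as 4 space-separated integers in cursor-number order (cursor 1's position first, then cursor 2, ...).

Answer: 2 3 4 3

Derivation:
After op 1 (add_cursor(5)): buffer="ucqxg" (len 5), cursors c1@1 c2@3 c3@5, authorship .....
After op 2 (insert('m')): buffer="umcqmxgm" (len 8), cursors c1@2 c2@5 c3@8, authorship .1..2..3
After op 3 (add_cursor(4)): buffer="umcqmxgm" (len 8), cursors c1@2 c4@4 c2@5 c3@8, authorship .1..2..3
After op 4 (move_right): buffer="umcqmxgm" (len 8), cursors c1@3 c4@5 c2@6 c3@8, authorship .1..2..3
After op 5 (delete): buffer="umqg" (len 4), cursors c1@2 c2@3 c4@3 c3@4, authorship .1..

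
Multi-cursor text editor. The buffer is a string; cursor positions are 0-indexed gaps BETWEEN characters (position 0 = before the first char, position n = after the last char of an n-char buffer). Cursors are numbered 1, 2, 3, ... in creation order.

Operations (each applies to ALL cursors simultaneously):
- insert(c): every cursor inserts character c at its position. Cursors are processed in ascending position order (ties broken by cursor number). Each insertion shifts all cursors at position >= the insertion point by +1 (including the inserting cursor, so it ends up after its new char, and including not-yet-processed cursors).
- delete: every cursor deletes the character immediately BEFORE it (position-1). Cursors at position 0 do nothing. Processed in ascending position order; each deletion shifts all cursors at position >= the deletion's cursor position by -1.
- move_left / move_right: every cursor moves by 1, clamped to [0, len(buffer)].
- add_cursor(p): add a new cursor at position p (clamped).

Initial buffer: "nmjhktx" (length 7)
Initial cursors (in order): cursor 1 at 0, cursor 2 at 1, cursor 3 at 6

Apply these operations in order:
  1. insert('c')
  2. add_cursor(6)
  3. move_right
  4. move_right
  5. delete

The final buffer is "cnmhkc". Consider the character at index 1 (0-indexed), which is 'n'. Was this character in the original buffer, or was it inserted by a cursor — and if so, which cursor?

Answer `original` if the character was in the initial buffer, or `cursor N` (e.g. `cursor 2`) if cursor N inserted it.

After op 1 (insert('c')): buffer="cncmjhktcx" (len 10), cursors c1@1 c2@3 c3@9, authorship 1.2.....3.
After op 2 (add_cursor(6)): buffer="cncmjhktcx" (len 10), cursors c1@1 c2@3 c4@6 c3@9, authorship 1.2.....3.
After op 3 (move_right): buffer="cncmjhktcx" (len 10), cursors c1@2 c2@4 c4@7 c3@10, authorship 1.2.....3.
After op 4 (move_right): buffer="cncmjhktcx" (len 10), cursors c1@3 c2@5 c4@8 c3@10, authorship 1.2.....3.
After op 5 (delete): buffer="cnmhkc" (len 6), cursors c1@2 c2@3 c4@5 c3@6, authorship 1....3
Authorship (.=original, N=cursor N): 1 . . . . 3
Index 1: author = original

Answer: original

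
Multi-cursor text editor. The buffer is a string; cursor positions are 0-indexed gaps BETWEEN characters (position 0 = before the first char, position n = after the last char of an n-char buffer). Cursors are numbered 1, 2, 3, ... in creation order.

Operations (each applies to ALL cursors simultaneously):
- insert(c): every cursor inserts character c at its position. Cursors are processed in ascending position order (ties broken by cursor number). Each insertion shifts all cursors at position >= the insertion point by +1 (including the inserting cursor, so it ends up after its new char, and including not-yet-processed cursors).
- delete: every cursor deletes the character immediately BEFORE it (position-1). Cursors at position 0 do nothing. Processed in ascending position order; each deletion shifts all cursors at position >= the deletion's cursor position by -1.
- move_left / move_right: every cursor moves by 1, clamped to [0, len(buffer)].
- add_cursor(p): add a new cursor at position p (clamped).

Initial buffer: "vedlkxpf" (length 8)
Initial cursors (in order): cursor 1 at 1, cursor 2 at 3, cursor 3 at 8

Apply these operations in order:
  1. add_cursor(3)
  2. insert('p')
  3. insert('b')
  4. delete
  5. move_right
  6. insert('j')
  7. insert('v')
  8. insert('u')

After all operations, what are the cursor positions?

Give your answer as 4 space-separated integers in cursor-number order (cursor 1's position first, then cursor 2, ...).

Answer: 6 16 24 16

Derivation:
After op 1 (add_cursor(3)): buffer="vedlkxpf" (len 8), cursors c1@1 c2@3 c4@3 c3@8, authorship ........
After op 2 (insert('p')): buffer="vpedpplkxpfp" (len 12), cursors c1@2 c2@6 c4@6 c3@12, authorship .1..24.....3
After op 3 (insert('b')): buffer="vpbedppbblkxpfpb" (len 16), cursors c1@3 c2@9 c4@9 c3@16, authorship .11..2424.....33
After op 4 (delete): buffer="vpedpplkxpfp" (len 12), cursors c1@2 c2@6 c4@6 c3@12, authorship .1..24.....3
After op 5 (move_right): buffer="vpedpplkxpfp" (len 12), cursors c1@3 c2@7 c4@7 c3@12, authorship .1..24.....3
After op 6 (insert('j')): buffer="vpejdppljjkxpfpj" (len 16), cursors c1@4 c2@10 c4@10 c3@16, authorship .1.1.24.24....33
After op 7 (insert('v')): buffer="vpejvdppljjvvkxpfpjv" (len 20), cursors c1@5 c2@13 c4@13 c3@20, authorship .1.11.24.2424....333
After op 8 (insert('u')): buffer="vpejvudppljjvvuukxpfpjvu" (len 24), cursors c1@6 c2@16 c4@16 c3@24, authorship .1.111.24.242424....3333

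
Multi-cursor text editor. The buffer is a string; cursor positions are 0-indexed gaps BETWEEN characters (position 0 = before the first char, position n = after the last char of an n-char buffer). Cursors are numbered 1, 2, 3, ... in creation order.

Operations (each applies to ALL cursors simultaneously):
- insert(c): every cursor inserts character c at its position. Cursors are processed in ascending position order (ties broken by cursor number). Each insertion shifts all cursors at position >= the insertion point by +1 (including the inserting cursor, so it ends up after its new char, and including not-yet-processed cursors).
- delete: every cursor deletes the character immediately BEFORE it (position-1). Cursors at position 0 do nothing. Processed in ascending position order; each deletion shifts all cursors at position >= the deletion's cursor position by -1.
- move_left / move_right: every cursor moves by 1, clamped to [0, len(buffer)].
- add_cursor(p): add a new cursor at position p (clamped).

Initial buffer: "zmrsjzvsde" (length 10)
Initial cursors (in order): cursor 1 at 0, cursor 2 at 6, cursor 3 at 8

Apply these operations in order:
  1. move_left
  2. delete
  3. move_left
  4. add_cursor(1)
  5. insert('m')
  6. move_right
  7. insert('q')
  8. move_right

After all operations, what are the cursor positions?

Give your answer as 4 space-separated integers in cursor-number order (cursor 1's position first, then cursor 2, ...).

After op 1 (move_left): buffer="zmrsjzvsde" (len 10), cursors c1@0 c2@5 c3@7, authorship ..........
After op 2 (delete): buffer="zmrszsde" (len 8), cursors c1@0 c2@4 c3@5, authorship ........
After op 3 (move_left): buffer="zmrszsde" (len 8), cursors c1@0 c2@3 c3@4, authorship ........
After op 4 (add_cursor(1)): buffer="zmrszsde" (len 8), cursors c1@0 c4@1 c2@3 c3@4, authorship ........
After op 5 (insert('m')): buffer="mzmmrmsmzsde" (len 12), cursors c1@1 c4@3 c2@6 c3@8, authorship 1.4..2.3....
After op 6 (move_right): buffer="mzmmrmsmzsde" (len 12), cursors c1@2 c4@4 c2@7 c3@9, authorship 1.4..2.3....
After op 7 (insert('q')): buffer="mzqmmqrmsqmzqsde" (len 16), cursors c1@3 c4@6 c2@10 c3@13, authorship 1.14.4.2.23.3...
After op 8 (move_right): buffer="mzqmmqrmsqmzqsde" (len 16), cursors c1@4 c4@7 c2@11 c3@14, authorship 1.14.4.2.23.3...

Answer: 4 11 14 7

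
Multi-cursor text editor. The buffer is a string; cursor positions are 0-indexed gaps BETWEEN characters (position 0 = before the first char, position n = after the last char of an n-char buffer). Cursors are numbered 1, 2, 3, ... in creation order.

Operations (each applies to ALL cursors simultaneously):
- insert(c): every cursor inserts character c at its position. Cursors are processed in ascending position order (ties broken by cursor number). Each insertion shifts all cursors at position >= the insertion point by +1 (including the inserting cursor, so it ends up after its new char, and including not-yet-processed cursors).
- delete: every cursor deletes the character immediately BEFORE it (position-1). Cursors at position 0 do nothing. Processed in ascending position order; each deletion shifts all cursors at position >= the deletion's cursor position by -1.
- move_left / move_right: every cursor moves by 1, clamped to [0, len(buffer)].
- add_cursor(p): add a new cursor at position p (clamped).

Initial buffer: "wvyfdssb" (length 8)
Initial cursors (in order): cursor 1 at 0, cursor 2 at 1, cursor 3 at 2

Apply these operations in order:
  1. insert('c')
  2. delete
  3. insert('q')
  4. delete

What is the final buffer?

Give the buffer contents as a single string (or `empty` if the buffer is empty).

After op 1 (insert('c')): buffer="cwcvcyfdssb" (len 11), cursors c1@1 c2@3 c3@5, authorship 1.2.3......
After op 2 (delete): buffer="wvyfdssb" (len 8), cursors c1@0 c2@1 c3@2, authorship ........
After op 3 (insert('q')): buffer="qwqvqyfdssb" (len 11), cursors c1@1 c2@3 c3@5, authorship 1.2.3......
After op 4 (delete): buffer="wvyfdssb" (len 8), cursors c1@0 c2@1 c3@2, authorship ........

Answer: wvyfdssb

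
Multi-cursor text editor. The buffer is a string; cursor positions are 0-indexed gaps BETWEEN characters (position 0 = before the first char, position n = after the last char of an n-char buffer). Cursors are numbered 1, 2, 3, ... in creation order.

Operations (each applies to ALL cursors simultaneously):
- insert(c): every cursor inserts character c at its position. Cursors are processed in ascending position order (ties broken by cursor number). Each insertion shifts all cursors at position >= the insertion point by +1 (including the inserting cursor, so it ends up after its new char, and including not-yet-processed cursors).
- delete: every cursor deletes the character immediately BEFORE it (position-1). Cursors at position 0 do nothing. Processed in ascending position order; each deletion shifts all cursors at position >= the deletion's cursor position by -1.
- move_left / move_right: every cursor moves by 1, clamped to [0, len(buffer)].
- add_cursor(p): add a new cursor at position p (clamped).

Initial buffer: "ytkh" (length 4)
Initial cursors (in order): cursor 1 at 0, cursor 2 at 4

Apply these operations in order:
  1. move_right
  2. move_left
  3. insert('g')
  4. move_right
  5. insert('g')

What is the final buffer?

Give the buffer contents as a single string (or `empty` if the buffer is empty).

After op 1 (move_right): buffer="ytkh" (len 4), cursors c1@1 c2@4, authorship ....
After op 2 (move_left): buffer="ytkh" (len 4), cursors c1@0 c2@3, authorship ....
After op 3 (insert('g')): buffer="gytkgh" (len 6), cursors c1@1 c2@5, authorship 1...2.
After op 4 (move_right): buffer="gytkgh" (len 6), cursors c1@2 c2@6, authorship 1...2.
After op 5 (insert('g')): buffer="gygtkghg" (len 8), cursors c1@3 c2@8, authorship 1.1..2.2

Answer: gygtkghg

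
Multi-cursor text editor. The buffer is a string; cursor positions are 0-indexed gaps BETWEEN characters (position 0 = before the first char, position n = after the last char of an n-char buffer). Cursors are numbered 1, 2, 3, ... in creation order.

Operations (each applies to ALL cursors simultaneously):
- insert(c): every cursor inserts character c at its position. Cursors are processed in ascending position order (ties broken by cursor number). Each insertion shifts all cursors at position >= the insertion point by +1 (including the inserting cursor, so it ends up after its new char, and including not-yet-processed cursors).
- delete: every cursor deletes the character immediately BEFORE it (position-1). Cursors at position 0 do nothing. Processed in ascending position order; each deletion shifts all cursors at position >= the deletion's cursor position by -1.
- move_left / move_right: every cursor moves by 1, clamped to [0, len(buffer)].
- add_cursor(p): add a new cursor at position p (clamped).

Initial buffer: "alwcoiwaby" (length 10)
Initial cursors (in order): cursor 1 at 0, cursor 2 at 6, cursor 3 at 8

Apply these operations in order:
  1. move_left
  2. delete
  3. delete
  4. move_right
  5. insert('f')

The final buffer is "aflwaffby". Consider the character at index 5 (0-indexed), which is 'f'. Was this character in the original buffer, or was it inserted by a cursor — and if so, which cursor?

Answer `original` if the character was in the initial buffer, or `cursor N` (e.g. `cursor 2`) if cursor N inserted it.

After op 1 (move_left): buffer="alwcoiwaby" (len 10), cursors c1@0 c2@5 c3@7, authorship ..........
After op 2 (delete): buffer="alwciaby" (len 8), cursors c1@0 c2@4 c3@5, authorship ........
After op 3 (delete): buffer="alwaby" (len 6), cursors c1@0 c2@3 c3@3, authorship ......
After op 4 (move_right): buffer="alwaby" (len 6), cursors c1@1 c2@4 c3@4, authorship ......
After op 5 (insert('f')): buffer="aflwaffby" (len 9), cursors c1@2 c2@7 c3@7, authorship .1...23..
Authorship (.=original, N=cursor N): . 1 . . . 2 3 . .
Index 5: author = 2

Answer: cursor 2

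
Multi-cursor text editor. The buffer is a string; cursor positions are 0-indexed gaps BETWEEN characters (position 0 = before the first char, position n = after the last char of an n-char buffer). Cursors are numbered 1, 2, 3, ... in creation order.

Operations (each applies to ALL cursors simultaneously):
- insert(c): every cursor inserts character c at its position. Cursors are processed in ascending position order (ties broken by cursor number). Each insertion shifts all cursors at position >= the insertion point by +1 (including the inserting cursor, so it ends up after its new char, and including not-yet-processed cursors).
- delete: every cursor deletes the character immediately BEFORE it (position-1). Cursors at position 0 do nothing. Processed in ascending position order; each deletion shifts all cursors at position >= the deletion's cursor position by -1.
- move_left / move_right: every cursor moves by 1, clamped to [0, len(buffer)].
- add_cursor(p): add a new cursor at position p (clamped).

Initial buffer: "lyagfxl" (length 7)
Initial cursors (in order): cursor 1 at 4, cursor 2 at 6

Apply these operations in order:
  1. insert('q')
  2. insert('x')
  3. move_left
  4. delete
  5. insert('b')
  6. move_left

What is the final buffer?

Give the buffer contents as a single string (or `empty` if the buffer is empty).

Answer: lyagbxfxbxl

Derivation:
After op 1 (insert('q')): buffer="lyagqfxql" (len 9), cursors c1@5 c2@8, authorship ....1..2.
After op 2 (insert('x')): buffer="lyagqxfxqxl" (len 11), cursors c1@6 c2@10, authorship ....11..22.
After op 3 (move_left): buffer="lyagqxfxqxl" (len 11), cursors c1@5 c2@9, authorship ....11..22.
After op 4 (delete): buffer="lyagxfxxl" (len 9), cursors c1@4 c2@7, authorship ....1..2.
After op 5 (insert('b')): buffer="lyagbxfxbxl" (len 11), cursors c1@5 c2@9, authorship ....11..22.
After op 6 (move_left): buffer="lyagbxfxbxl" (len 11), cursors c1@4 c2@8, authorship ....11..22.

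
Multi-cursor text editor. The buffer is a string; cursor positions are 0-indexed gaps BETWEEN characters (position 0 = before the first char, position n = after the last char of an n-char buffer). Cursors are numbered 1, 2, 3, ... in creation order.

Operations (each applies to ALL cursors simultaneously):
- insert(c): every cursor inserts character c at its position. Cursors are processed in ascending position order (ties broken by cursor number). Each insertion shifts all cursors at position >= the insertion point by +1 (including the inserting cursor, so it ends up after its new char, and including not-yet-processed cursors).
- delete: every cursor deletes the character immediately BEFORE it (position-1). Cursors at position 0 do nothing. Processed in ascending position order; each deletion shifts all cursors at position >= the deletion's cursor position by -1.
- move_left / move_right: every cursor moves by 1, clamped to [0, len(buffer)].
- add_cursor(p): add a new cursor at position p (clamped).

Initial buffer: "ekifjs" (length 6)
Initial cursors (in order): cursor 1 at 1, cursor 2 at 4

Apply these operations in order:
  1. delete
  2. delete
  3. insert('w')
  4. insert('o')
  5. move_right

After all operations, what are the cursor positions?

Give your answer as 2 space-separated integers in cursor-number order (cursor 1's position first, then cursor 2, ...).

Answer: 3 6

Derivation:
After op 1 (delete): buffer="kijs" (len 4), cursors c1@0 c2@2, authorship ....
After op 2 (delete): buffer="kjs" (len 3), cursors c1@0 c2@1, authorship ...
After op 3 (insert('w')): buffer="wkwjs" (len 5), cursors c1@1 c2@3, authorship 1.2..
After op 4 (insert('o')): buffer="wokwojs" (len 7), cursors c1@2 c2@5, authorship 11.22..
After op 5 (move_right): buffer="wokwojs" (len 7), cursors c1@3 c2@6, authorship 11.22..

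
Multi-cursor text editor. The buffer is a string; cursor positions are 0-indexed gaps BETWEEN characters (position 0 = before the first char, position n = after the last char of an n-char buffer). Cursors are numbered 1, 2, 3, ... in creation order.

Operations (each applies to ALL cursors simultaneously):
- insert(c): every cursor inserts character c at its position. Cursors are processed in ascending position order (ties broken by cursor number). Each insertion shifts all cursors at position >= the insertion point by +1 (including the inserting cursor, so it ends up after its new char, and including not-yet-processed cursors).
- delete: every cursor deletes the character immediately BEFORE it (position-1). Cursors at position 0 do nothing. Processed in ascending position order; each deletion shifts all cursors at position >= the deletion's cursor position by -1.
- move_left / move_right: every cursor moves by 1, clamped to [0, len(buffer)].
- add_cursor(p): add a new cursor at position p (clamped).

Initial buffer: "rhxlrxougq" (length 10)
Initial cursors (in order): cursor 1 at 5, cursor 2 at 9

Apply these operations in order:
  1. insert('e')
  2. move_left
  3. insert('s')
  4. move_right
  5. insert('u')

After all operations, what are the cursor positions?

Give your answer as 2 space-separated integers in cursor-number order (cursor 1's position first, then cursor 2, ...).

Answer: 8 15

Derivation:
After op 1 (insert('e')): buffer="rhxlrexougeq" (len 12), cursors c1@6 c2@11, authorship .....1....2.
After op 2 (move_left): buffer="rhxlrexougeq" (len 12), cursors c1@5 c2@10, authorship .....1....2.
After op 3 (insert('s')): buffer="rhxlrsexougseq" (len 14), cursors c1@6 c2@12, authorship .....11....22.
After op 4 (move_right): buffer="rhxlrsexougseq" (len 14), cursors c1@7 c2@13, authorship .....11....22.
After op 5 (insert('u')): buffer="rhxlrseuxougseuq" (len 16), cursors c1@8 c2@15, authorship .....111....222.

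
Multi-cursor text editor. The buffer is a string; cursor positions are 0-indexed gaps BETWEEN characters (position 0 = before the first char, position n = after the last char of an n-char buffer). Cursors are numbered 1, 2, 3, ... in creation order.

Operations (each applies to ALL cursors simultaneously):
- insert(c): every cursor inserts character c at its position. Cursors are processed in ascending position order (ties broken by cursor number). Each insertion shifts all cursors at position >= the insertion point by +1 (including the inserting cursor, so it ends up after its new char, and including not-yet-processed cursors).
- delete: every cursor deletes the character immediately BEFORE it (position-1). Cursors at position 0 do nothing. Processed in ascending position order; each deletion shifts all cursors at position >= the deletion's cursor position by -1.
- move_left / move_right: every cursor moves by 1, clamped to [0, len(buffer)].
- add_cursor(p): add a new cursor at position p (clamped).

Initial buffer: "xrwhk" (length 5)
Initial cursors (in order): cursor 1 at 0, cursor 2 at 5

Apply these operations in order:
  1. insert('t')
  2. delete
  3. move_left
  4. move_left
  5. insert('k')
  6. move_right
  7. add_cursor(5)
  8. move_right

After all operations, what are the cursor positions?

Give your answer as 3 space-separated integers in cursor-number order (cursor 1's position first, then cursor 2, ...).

Answer: 3 7 6

Derivation:
After op 1 (insert('t')): buffer="txrwhkt" (len 7), cursors c1@1 c2@7, authorship 1.....2
After op 2 (delete): buffer="xrwhk" (len 5), cursors c1@0 c2@5, authorship .....
After op 3 (move_left): buffer="xrwhk" (len 5), cursors c1@0 c2@4, authorship .....
After op 4 (move_left): buffer="xrwhk" (len 5), cursors c1@0 c2@3, authorship .....
After op 5 (insert('k')): buffer="kxrwkhk" (len 7), cursors c1@1 c2@5, authorship 1...2..
After op 6 (move_right): buffer="kxrwkhk" (len 7), cursors c1@2 c2@6, authorship 1...2..
After op 7 (add_cursor(5)): buffer="kxrwkhk" (len 7), cursors c1@2 c3@5 c2@6, authorship 1...2..
After op 8 (move_right): buffer="kxrwkhk" (len 7), cursors c1@3 c3@6 c2@7, authorship 1...2..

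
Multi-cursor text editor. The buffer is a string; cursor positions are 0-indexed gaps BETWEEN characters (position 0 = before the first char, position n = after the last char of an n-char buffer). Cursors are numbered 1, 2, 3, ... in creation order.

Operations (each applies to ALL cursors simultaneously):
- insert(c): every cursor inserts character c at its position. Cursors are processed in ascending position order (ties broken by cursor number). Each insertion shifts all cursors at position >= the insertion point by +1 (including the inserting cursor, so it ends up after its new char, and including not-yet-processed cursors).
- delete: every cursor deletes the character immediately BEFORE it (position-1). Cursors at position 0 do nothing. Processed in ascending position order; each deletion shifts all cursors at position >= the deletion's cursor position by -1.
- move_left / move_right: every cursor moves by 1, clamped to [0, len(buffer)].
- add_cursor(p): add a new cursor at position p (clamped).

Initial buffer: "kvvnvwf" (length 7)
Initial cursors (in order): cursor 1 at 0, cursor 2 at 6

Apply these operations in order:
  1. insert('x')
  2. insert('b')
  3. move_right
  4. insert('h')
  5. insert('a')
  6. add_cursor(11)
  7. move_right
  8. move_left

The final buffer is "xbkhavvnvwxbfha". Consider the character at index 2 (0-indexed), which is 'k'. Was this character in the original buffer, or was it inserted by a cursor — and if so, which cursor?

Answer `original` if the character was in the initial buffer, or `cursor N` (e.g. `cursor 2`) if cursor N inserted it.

After op 1 (insert('x')): buffer="xkvvnvwxf" (len 9), cursors c1@1 c2@8, authorship 1......2.
After op 2 (insert('b')): buffer="xbkvvnvwxbf" (len 11), cursors c1@2 c2@10, authorship 11......22.
After op 3 (move_right): buffer="xbkvvnvwxbf" (len 11), cursors c1@3 c2@11, authorship 11......22.
After op 4 (insert('h')): buffer="xbkhvvnvwxbfh" (len 13), cursors c1@4 c2@13, authorship 11.1.....22.2
After op 5 (insert('a')): buffer="xbkhavvnvwxbfha" (len 15), cursors c1@5 c2@15, authorship 11.11.....22.22
After op 6 (add_cursor(11)): buffer="xbkhavvnvwxbfha" (len 15), cursors c1@5 c3@11 c2@15, authorship 11.11.....22.22
After op 7 (move_right): buffer="xbkhavvnvwxbfha" (len 15), cursors c1@6 c3@12 c2@15, authorship 11.11.....22.22
After op 8 (move_left): buffer="xbkhavvnvwxbfha" (len 15), cursors c1@5 c3@11 c2@14, authorship 11.11.....22.22
Authorship (.=original, N=cursor N): 1 1 . 1 1 . . . . . 2 2 . 2 2
Index 2: author = original

Answer: original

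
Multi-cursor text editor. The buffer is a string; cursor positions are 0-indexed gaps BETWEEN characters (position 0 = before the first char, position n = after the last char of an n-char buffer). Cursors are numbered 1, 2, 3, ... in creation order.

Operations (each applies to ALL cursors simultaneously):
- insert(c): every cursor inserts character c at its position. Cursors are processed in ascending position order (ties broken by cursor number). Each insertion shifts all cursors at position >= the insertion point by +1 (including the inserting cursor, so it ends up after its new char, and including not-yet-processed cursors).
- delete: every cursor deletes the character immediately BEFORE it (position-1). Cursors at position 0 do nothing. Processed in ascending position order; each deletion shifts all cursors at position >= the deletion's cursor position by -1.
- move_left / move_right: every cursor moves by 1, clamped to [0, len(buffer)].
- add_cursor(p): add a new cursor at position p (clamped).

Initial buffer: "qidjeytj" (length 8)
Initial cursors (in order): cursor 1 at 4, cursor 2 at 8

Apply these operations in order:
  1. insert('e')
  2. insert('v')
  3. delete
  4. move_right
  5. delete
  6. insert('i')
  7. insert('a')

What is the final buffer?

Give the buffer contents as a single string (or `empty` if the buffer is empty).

Answer: qidjeiaytjia

Derivation:
After op 1 (insert('e')): buffer="qidjeeytje" (len 10), cursors c1@5 c2@10, authorship ....1....2
After op 2 (insert('v')): buffer="qidjeveytjev" (len 12), cursors c1@6 c2@12, authorship ....11....22
After op 3 (delete): buffer="qidjeeytje" (len 10), cursors c1@5 c2@10, authorship ....1....2
After op 4 (move_right): buffer="qidjeeytje" (len 10), cursors c1@6 c2@10, authorship ....1....2
After op 5 (delete): buffer="qidjeytj" (len 8), cursors c1@5 c2@8, authorship ....1...
After op 6 (insert('i')): buffer="qidjeiytji" (len 10), cursors c1@6 c2@10, authorship ....11...2
After op 7 (insert('a')): buffer="qidjeiaytjia" (len 12), cursors c1@7 c2@12, authorship ....111...22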